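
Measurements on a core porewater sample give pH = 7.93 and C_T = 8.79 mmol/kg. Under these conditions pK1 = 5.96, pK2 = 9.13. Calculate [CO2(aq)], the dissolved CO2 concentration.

α₀ = 1 / (1 + K1/[H⁺] + K1K2/[H⁺]²) = 1 / (1 + 10^+1.97 + 10^+0.77)
   = 1 / (1 + 93.325 + 5.8884) = 1/100.21 = 0.009979
[CO2*] = α₀ × DIC = 0.009979 × 8.79 = 0.0877 mmol/kg

[CO2*] = 0.0877 mmol/kg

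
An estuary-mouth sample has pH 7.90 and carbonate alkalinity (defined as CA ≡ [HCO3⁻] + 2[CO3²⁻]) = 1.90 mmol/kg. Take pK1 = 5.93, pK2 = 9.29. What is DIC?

DIC = 1.85 mmol/kg

CA = [HCO3⁻] + 2[CO3²⁻] = (α₁ + 2α₂)·DIC
At pH 7.90: [H⁺]/K1 = 10^-1.97 = 0.010715, K2/[H⁺] = 10^-1.39 = 0.040738
α₁ = 1/(1 + 0.010715 + 0.040738) = 1/1.0515 = 0.9511; α₂ = α₁·K2/[H⁺] = 0.03874
α₁ + 2α₂ = 1.0286
DIC = CA / (α₁ + 2α₂) = 1.90 / 1.0286 = 1.85 mmol/kg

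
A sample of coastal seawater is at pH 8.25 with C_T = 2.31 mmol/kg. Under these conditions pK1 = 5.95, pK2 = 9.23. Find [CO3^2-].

[CO3²⁻] = 0.218 mmol/kg

α₂ = 1 / (1 + [H⁺]/K2 + [H⁺]²/(K1K2)) = 1 / (1 + 10^+0.98 + 10^-1.32)
   = 1 / (1 + 9.5499 + 0.047863) = 1/10.598 = 0.09436
[CO3²⁻] = α₂ × DIC = 0.09436 × 2.31 = 0.218 mmol/kg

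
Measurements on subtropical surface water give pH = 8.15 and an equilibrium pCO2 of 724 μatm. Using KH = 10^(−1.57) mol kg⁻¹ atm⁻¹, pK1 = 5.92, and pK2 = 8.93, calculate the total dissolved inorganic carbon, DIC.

[CO2*] = KH · pCO2 = 10^(−1.57) × 724×10^-6 = 1.949×10^-5 mol/kg
α₀ = 1/(1 + K1/[H⁺] + K1K2/[H⁺]²) = 1/(1 + 10^+2.23 + 10^+1.45) = 0.005025
DIC = [CO2*]/α₀ = 1.949×10^-5 / 0.005025 = 3.88 mmol/kg

DIC = 3.88 mmol/kg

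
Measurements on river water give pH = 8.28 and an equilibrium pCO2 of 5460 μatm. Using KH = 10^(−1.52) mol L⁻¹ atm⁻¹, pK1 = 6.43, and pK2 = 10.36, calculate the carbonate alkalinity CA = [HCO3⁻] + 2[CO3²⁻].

[CO2*] = KH · pCO2 = 10^(−1.52) × 5460×10^-6 = 1.649×10^-4 mol/L
α₀ = 1/(1 + K1/[H⁺] + K1K2/[H⁺]²) = 1/(1 + 10^+1.85 + 10^-0.23) = 0.01382
DIC = [CO2*]/α₀ = 1.649×10^-4 / 0.01382 = 11.94 mmol/L
CA = (α₁ + 2α₂)·DIC = (0.9780 + 2×0.008135) × 11.94 = 11.9 mmol/L

CA = 11.9 mmol/L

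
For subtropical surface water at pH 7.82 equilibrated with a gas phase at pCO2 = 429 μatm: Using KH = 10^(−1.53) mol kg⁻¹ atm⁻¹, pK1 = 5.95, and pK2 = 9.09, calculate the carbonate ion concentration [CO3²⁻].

[CO2*] = KH · pCO2 = 10^(−1.53) × 429×10^-6 = 1.266×10^-5 mol/kg
α₀ = 1/(1 + K1/[H⁺] + K1K2/[H⁺]²) = 1/(1 + 10^+1.87 + 10^+0.60) = 0.01264
DIC = [CO2*]/α₀ = 1.266×10^-5 / 0.01264 = 1.002 mmol/kg
[CO3²⁻] = α₂·DIC; α₂ = 0.05032, so [CO3²⁻] = 0.05032 × 1.002 = 0.0504 mmol/kg

[CO3²⁻] = 0.0504 mmol/kg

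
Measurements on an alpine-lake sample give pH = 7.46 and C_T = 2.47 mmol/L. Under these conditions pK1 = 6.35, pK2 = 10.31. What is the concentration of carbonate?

α₂ = 1 / (1 + [H⁺]/K2 + [H⁺]²/(K1K2)) = 1 / (1 + 10^+2.85 + 10^+1.74)
   = 1 / (1 + 707.95 + 54.954) = 1/763.90 = 0.001309
[CO3²⁻] = α₂ × DIC = 0.001309 × 2.47 = 0.00323 mmol/L = 3.23 μmol/L

[CO3²⁻] = 3.23 μmol/L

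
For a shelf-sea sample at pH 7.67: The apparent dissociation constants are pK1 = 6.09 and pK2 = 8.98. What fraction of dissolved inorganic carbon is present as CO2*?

α₀ = 1 / (1 + K1/[H⁺] + K1K2/[H⁺]²) = 1 / (1 + 10^+1.58 + 10^+0.27)
   = 1 / (1 + 38.019 + 1.8621) = 1/40.881 = 0.02446

α₀ = 0.0245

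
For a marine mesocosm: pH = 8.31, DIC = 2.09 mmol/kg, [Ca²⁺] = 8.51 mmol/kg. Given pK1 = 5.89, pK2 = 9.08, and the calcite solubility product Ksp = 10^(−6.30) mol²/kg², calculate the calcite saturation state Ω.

Ω = 5.14

α₂ = 1 / (1 + [H⁺]/K2 + [H⁺]²/(K1K2)) = 1 / (1 + 10^+0.77 + 10^-1.65)
   = 1 / (1 + 5.8884 + 0.022387) = 1/6.9108 = 0.1447
[CO3²⁻] = α₂ × DIC = 0.1447 × 2.09 = 0.3024 mmol/kg
Ksp = 10^(−6.30) = 5.012×10^-7
Ω = [Ca²⁺][CO3²⁻]/Ksp = (8.51×10^-3)(3.024×10^-4) / 5.012×10^-7 = 5.14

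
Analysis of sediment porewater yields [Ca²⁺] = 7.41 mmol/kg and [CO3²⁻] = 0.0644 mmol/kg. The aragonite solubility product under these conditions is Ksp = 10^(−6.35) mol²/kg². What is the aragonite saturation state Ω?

Ksp = 10^(−6.35) = 4.467×10^-7
Ω = [Ca²⁺][CO3²⁻]/Ksp = (7.41×10^-3)(0.0644×10^-3) / 4.467×10^-7 = 1.07

Ω = 1.07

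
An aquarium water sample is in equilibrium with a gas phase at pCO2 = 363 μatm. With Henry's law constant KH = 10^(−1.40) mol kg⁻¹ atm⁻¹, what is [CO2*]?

KH = 10^(−1.40) = 3.981×10^-2 mol kg⁻¹ atm⁻¹
[CO2*] = KH · pCO2 = 3.981×10^-2 × 363×10^-6 atm = 1.45×10^-5 mol/kg

[CO2*] = 14.5 μmol/kg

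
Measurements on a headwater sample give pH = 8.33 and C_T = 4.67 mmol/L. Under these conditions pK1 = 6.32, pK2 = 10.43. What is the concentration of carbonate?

[CO3²⁻] = 0.0364 mmol/L

α₂ = 1 / (1 + [H⁺]/K2 + [H⁺]²/(K1K2)) = 1 / (1 + 10^+2.10 + 10^+0.09)
   = 1 / (1 + 125.89 + 1.2303) = 1/128.12 = 0.007805
[CO3²⁻] = α₂ × DIC = 0.007805 × 4.67 = 0.0364 mmol/L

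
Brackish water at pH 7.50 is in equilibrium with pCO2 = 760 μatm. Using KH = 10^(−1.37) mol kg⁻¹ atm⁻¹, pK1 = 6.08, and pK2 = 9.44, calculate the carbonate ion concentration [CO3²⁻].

[CO2*] = KH · pCO2 = 10^(−1.37) × 760×10^-6 = 3.242×10^-5 mol/kg
α₀ = 1/(1 + K1/[H⁺] + K1K2/[H⁺]²) = 1/(1 + 10^+1.42 + 10^-0.52) = 0.03623
DIC = [CO2*]/α₀ = 3.242×10^-5 / 0.03623 = 0.8949 mmol/kg
[CO3²⁻] = α₂·DIC; α₂ = 0.01094, so [CO3²⁻] = 0.01094 × 0.8949 = 0.00979 mmol/kg = 9.79 μmol/kg

[CO3²⁻] = 9.79 μmol/kg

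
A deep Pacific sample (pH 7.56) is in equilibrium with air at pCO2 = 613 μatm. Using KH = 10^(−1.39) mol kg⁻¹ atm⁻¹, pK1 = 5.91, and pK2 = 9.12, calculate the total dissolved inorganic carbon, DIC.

[CO2*] = KH · pCO2 = 10^(−1.39) × 613×10^-6 = 2.497×10^-5 mol/kg
α₀ = 1/(1 + K1/[H⁺] + K1K2/[H⁺]²) = 1/(1 + 10^+1.65 + 10^+0.09) = 0.02132
DIC = [CO2*]/α₀ = 2.497×10^-5 / 0.02132 = 1.17 mmol/kg

DIC = 1.17 mmol/kg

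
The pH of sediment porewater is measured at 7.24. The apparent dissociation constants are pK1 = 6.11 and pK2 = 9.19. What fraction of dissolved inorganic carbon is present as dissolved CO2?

α₀ = 0.0683

α₀ = 1 / (1 + K1/[H⁺] + K1K2/[H⁺]²) = 1 / (1 + 10^+1.13 + 10^-0.82)
   = 1 / (1 + 13.490 + 0.15136) = 1/14.641 = 0.06830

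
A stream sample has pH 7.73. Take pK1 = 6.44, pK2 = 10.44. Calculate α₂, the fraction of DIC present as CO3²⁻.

α₂ = 1 / (1 + [H⁺]/K2 + [H⁺]²/(K1K2)) = 1 / (1 + 10^+2.71 + 10^+1.42)
   = 1 / (1 + 512.86 + 26.303) = 1/540.16 = 0.001851

α₂ = 0.00185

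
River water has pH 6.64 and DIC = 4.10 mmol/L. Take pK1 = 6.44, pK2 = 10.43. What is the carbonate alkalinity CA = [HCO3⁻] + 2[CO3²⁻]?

CA = [HCO3⁻] + 2[CO3²⁻] = (α₁ + 2α₂)·DIC
At pH 6.64: [H⁺]/K1 = 10^-0.20 = 0.63096, K2/[H⁺] = 10^-3.79 = 0.00016218
α₁ = 1/(1 + 0.63096 + 0.00016218) = 1/1.6311 = 0.6131; α₂ = α₁·K2/[H⁺] = 9.943×10^-5
α₁ + 2α₂ = 0.6133
CA = 0.6133 × 4.10 = 2.51 mmol/L

CA = 2.51 mmol/L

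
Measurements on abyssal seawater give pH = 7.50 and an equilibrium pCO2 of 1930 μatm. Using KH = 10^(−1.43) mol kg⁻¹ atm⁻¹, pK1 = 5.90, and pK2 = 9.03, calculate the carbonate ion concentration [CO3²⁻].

[CO2*] = KH · pCO2 = 10^(−1.43) × 1930×10^-6 = 7.171×10^-5 mol/kg
α₀ = 1/(1 + K1/[H⁺] + K1K2/[H⁺]²) = 1/(1 + 10^+1.60 + 10^+0.07) = 0.02382
DIC = [CO2*]/α₀ = 7.171×10^-5 / 0.02382 = 3.011 mmol/kg
[CO3²⁻] = α₂·DIC; α₂ = 0.02798, so [CO3²⁻] = 0.02798 × 3.011 = 0.0842 mmol/kg

[CO3²⁻] = 0.0842 mmol/kg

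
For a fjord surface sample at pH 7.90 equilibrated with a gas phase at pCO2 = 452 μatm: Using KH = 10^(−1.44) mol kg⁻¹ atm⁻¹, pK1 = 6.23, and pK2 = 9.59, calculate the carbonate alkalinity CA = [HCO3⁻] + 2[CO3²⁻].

CA = 0.799 mmol/kg

[CO2*] = KH · pCO2 = 10^(−1.44) × 452×10^-6 = 1.641×10^-5 mol/kg
α₀ = 1/(1 + K1/[H⁺] + K1K2/[H⁺]²) = 1/(1 + 10^+1.67 + 10^-0.02) = 0.02052
DIC = [CO2*]/α₀ = 1.641×10^-5 / 0.02052 = 0.7997 mmol/kg
CA = (α₁ + 2α₂)·DIC = (0.9599 + 2×0.01960) × 0.7997 = 0.799 mmol/kg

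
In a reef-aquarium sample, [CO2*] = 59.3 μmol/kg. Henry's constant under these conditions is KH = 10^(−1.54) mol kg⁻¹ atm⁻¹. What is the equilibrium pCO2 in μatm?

pCO2 = 2060 μatm

KH = 10^(−1.54) = 2.884×10^-2 mol kg⁻¹ atm⁻¹
pCO2 = [CO2*]/KH = 59.3×10^-6 / 2.884×10^-2 = 2.06×10^-3 atm = 2060 μatm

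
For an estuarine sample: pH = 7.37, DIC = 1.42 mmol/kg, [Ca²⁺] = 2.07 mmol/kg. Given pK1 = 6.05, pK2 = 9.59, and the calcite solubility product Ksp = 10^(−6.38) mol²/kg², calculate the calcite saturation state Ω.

α₂ = 1 / (1 + [H⁺]/K2 + [H⁺]²/(K1K2)) = 1 / (1 + 10^+2.22 + 10^+0.90)
   = 1 / (1 + 165.96 + 7.9433) = 1/174.90 = 0.005717
[CO3²⁻] = α₂ × DIC = 0.005717 × 1.42 = 0.008119 mmol/kg = 8.119 μmol/kg
Ksp = 10^(−6.38) = 4.169×10^-7
Ω = [Ca²⁺][CO3²⁻]/Ksp = (2.07×10^-3)(8.119×10^-6) / 4.169×10^-7 = 0.0403

Ω = 0.0403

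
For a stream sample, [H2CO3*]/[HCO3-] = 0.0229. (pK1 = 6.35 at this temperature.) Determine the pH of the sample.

From K1 = [H⁺][HCO3-]/[H2CO3*]:  pH = pK1 − log₁₀([H2CO3*]/[HCO3-])
log₁₀(0.0229) = -1.640
pH = 6.35 − (-1.640) = 7.99

pH = 7.99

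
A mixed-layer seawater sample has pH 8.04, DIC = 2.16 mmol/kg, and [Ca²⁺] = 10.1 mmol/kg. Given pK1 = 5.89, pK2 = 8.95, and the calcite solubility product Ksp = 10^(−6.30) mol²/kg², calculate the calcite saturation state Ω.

Ω = 4.74

α₂ = 1 / (1 + [H⁺]/K2 + [H⁺]²/(K1K2)) = 1 / (1 + 10^+0.91 + 10^-1.24)
   = 1 / (1 + 8.1283 + 0.057544) = 1/9.1858 = 0.1089
[CO3²⁻] = α₂ × DIC = 0.1089 × 2.16 = 0.2351 mmol/kg
Ksp = 10^(−6.30) = 5.012×10^-7
Ω = [Ca²⁺][CO3²⁻]/Ksp = (10.1×10^-3)(2.351×10^-4) / 5.012×10^-7 = 4.74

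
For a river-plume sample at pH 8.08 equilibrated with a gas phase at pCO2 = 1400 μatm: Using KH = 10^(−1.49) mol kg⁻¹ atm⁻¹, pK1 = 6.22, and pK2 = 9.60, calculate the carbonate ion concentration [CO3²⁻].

[CO3²⁻] = 0.0991 mmol/kg

[CO2*] = KH · pCO2 = 10^(−1.49) × 1400×10^-6 = 4.530×10^-5 mol/kg
α₀ = 1/(1 + K1/[H⁺] + K1K2/[H⁺]²) = 1/(1 + 10^+1.86 + 10^+0.34) = 0.01322
DIC = [CO2*]/α₀ = 4.530×10^-5 / 0.01322 = 3.426 mmol/kg
[CO3²⁻] = α₂·DIC; α₂ = 0.02893, so [CO3²⁻] = 0.02893 × 3.426 = 0.0991 mmol/kg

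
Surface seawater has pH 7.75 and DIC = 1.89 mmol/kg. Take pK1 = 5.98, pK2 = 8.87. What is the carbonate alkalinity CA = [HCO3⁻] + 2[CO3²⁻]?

CA = [HCO3⁻] + 2[CO3²⁻] = (α₁ + 2α₂)·DIC
At pH 7.75: [H⁺]/K1 = 10^-1.77 = 0.016982, K2/[H⁺] = 10^-1.12 = 0.075858
α₁ = 1/(1 + 0.016982 + 0.075858) = 1/1.0928 = 0.9150; α₂ = α₁·K2/[H⁺] = 0.06941
α₁ + 2α₂ = 1.0539
CA = 1.0539 × 1.89 = 1.99 mmol/kg

CA = 1.99 mmol/kg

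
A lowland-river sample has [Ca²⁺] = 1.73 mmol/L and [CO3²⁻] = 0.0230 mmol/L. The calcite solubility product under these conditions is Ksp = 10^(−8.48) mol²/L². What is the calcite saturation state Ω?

Ksp = 10^(−8.48) = 3.311×10^-9
Ω = [Ca²⁺][CO3²⁻]/Ksp = (1.73×10^-3)(0.0230×10^-3) / 3.311×10^-9 = 12.0

Ω = 12.0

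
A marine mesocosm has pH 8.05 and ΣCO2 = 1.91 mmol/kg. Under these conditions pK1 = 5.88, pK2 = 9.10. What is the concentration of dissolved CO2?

[CO2*] = 11.8 μmol/kg

α₀ = 1 / (1 + K1/[H⁺] + K1K2/[H⁺]²) = 1 / (1 + 10^+2.17 + 10^+1.12)
   = 1 / (1 + 147.91 + 13.183) = 1/162.09 = 0.006169
[CO2*] = α₀ × DIC = 0.006169 × 1.91 = 0.0118 mmol/kg = 11.8 μmol/kg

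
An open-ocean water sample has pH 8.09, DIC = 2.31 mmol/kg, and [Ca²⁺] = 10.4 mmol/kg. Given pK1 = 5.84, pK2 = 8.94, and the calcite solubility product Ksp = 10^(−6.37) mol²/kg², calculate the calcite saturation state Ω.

Ω = 6.94

α₂ = 1 / (1 + [H⁺]/K2 + [H⁺]²/(K1K2)) = 1 / (1 + 10^+0.85 + 10^-1.40)
   = 1 / (1 + 7.0795 + 0.039811) = 1/8.1193 = 0.1232
[CO3²⁻] = α₂ × DIC = 0.1232 × 2.31 = 0.2845 mmol/kg
Ksp = 10^(−6.37) = 4.266×10^-7
Ω = [Ca²⁺][CO3²⁻]/Ksp = (10.4×10^-3)(2.845×10^-4) / 4.266×10^-7 = 6.94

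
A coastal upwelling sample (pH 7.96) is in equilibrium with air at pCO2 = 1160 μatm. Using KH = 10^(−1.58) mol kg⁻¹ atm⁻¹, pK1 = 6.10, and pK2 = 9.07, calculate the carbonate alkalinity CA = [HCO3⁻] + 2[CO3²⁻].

CA = 2.55 mmol/kg

[CO2*] = KH · pCO2 = 10^(−1.58) × 1160×10^-6 = 3.051×10^-5 mol/kg
α₀ = 1/(1 + K1/[H⁺] + K1K2/[H⁺]²) = 1/(1 + 10^+1.86 + 10^+0.75) = 0.01265
DIC = [CO2*]/α₀ = 3.051×10^-5 / 0.01265 = 2.412 mmol/kg
CA = (α₁ + 2α₂)·DIC = (0.9162 + 2×0.07112) × 2.412 = 2.55 mmol/kg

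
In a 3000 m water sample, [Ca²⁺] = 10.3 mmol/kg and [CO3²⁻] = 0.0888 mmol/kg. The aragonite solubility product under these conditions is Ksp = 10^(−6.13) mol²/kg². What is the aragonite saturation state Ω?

Ω = 1.23

Ksp = 10^(−6.13) = 7.413×10^-7
Ω = [Ca²⁺][CO3²⁻]/Ksp = (10.3×10^-3)(0.0888×10^-3) / 7.413×10^-7 = 1.23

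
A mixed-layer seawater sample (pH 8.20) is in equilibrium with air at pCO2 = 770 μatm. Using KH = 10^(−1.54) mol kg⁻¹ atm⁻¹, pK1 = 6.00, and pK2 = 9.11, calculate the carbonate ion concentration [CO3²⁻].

[CO2*] = KH · pCO2 = 10^(−1.54) × 770×10^-6 = 2.221×10^-5 mol/kg
α₀ = 1/(1 + K1/[H⁺] + K1K2/[H⁺]²) = 1/(1 + 10^+2.20 + 10^+1.29) = 0.005587
DIC = [CO2*]/α₀ = 2.221×10^-5 / 0.005587 = 3.975 mmol/kg
[CO3²⁻] = α₂·DIC; α₂ = 0.1089, so [CO3²⁻] = 0.1089 × 3.975 = 0.433 mmol/kg

[CO3²⁻] = 0.433 mmol/kg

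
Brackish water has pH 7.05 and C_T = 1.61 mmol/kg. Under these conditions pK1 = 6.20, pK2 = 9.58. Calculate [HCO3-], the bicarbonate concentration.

α₁ = 1 / (1 + [H⁺]/K1 + K2/[H⁺]) = 1 / (1 + 10^-0.85 + 10^-2.53)
   = 1 / (1 + 0.14125 + 0.0029512) = 1/1.1442 = 0.8740
[HCO3⁻] = α₁ × DIC = 0.8740 × 1.61 = 1.41 mmol/kg

[HCO3⁻] = 1.41 mmol/kg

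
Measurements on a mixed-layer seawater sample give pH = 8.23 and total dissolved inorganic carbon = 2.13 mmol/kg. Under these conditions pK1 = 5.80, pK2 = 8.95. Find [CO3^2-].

α₂ = 1 / (1 + [H⁺]/K2 + [H⁺]²/(K1K2)) = 1 / (1 + 10^+0.72 + 10^-1.71)
   = 1 / (1 + 5.2481 + 0.019498) = 1/6.2676 = 0.1596
[CO3²⁻] = α₂ × DIC = 0.1596 × 2.13 = 0.340 mmol/kg

[CO3²⁻] = 0.340 mmol/kg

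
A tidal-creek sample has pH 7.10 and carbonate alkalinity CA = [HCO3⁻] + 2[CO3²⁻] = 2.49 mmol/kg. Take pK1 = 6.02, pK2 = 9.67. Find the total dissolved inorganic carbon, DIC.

CA = [HCO3⁻] + 2[CO3²⁻] = (α₁ + 2α₂)·DIC
At pH 7.10: [H⁺]/K1 = 10^-1.08 = 0.083176, K2/[H⁺] = 10^-2.57 = 0.0026915
α₁ = 1/(1 + 0.083176 + 0.0026915) = 1/1.0859 = 0.9209; α₂ = α₁·K2/[H⁺] = 0.002479
α₁ + 2α₂ = 0.9259
DIC = CA / (α₁ + 2α₂) = 2.49 / 0.9259 = 2.69 mmol/kg

DIC = 2.69 mmol/kg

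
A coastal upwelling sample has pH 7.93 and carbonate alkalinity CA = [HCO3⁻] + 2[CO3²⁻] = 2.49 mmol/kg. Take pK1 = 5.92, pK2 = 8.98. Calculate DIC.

CA = [HCO3⁻] + 2[CO3²⁻] = (α₁ + 2α₂)·DIC
At pH 7.93: [H⁺]/K1 = 10^-2.01 = 0.0097724, K2/[H⁺] = 10^-1.05 = 0.089125
α₁ = 1/(1 + 0.0097724 + 0.089125) = 1/1.0989 = 0.9100; α₂ = α₁·K2/[H⁺] = 0.08110
α₁ + 2α₂ = 1.0722
DIC = CA / (α₁ + 2α₂) = 2.49 / 1.0722 = 2.32 mmol/kg

DIC = 2.32 mmol/kg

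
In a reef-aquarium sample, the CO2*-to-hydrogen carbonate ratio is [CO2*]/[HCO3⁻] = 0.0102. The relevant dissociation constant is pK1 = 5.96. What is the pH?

From K1 = [H⁺][HCO3⁻]/[CO2*]:  pH = pK1 − log₁₀([CO2*]/[HCO3⁻])
log₁₀(0.0102) = -1.991
pH = 5.96 − (-1.991) = 7.95

pH = 7.95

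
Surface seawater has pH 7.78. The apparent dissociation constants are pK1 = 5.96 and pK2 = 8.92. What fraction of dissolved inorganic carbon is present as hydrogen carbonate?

α₁ = 0.919

α₁ = 1 / (1 + [H⁺]/K1 + K2/[H⁺]) = 1 / (1 + 10^-1.82 + 10^-1.14)
   = 1 / (1 + 0.015136 + 0.072444) = 1/1.0876 = 0.9195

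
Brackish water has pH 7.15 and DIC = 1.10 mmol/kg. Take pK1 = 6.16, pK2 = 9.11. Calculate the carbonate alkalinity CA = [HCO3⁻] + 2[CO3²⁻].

CA = 1.01 mmol/kg

CA = [HCO3⁻] + 2[CO3²⁻] = (α₁ + 2α₂)·DIC
At pH 7.15: [H⁺]/K1 = 10^-0.99 = 0.10233, K2/[H⁺] = 10^-1.96 = 0.010965
α₁ = 1/(1 + 0.10233 + 0.010965) = 1/1.1133 = 0.8982; α₂ = α₁·K2/[H⁺] = 0.009849
α₁ + 2α₂ = 0.9179
CA = 0.9179 × 1.10 = 1.01 mmol/kg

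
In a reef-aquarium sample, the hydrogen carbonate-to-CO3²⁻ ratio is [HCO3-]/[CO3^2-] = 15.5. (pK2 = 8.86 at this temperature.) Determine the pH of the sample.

From K2 = [H⁺][CO3^2-]/[HCO3-]:  pH = pK2 − log₁₀([HCO3-]/[CO3^2-])
log₁₀(15.5) = +1.190
pH = 8.86 − (+1.190) = 7.67

pH = 7.67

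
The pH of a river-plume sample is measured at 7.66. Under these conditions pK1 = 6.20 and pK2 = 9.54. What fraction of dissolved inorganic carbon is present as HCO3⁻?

α₁ = 1 / (1 + [H⁺]/K1 + K2/[H⁺]) = 1 / (1 + 10^-1.46 + 10^-1.88)
   = 1 / (1 + 0.034674 + 0.013183) = 1/1.0479 = 0.9543

α₁ = 0.954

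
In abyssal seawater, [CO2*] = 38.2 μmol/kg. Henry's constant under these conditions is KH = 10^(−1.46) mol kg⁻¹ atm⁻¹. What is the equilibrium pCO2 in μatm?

pCO2 = 1100 μatm

KH = 10^(−1.46) = 3.467×10^-2 mol kg⁻¹ atm⁻¹
pCO2 = [CO2*]/KH = 38.2×10^-6 / 3.467×10^-2 = 1.10×10^-3 atm = 1100 μatm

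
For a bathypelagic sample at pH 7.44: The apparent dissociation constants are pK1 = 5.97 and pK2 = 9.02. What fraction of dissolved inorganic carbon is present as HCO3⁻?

α₁ = 0.943

α₁ = 1 / (1 + [H⁺]/K1 + K2/[H⁺]) = 1 / (1 + 10^-1.47 + 10^-1.58)
   = 1 / (1 + 0.033884 + 0.026303) = 1/1.0602 = 0.9432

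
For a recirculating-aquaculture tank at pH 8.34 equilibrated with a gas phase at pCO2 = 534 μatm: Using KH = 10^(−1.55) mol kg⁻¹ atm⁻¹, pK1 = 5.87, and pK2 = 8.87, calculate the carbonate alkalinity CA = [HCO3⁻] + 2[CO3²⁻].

[CO2*] = KH · pCO2 = 10^(−1.55) × 534×10^-6 = 1.505×10^-5 mol/kg
α₀ = 1/(1 + K1/[H⁺] + K1K2/[H⁺]²) = 1/(1 + 10^+2.47 + 10^+1.94) = 0.002609
DIC = [CO2*]/α₀ = 1.505×10^-5 / 0.002609 = 5.767 mmol/kg
CA = (α₁ + 2α₂)·DIC = (0.7701 + 2×0.2273) × 5.767 = 7.06 mmol/kg

CA = 7.06 mmol/kg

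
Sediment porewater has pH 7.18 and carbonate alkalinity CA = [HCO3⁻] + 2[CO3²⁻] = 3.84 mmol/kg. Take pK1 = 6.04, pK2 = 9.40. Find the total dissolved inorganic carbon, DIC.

DIC = 4.09 mmol/kg

CA = [HCO3⁻] + 2[CO3²⁻] = (α₁ + 2α₂)·DIC
At pH 7.18: [H⁺]/K1 = 10^-1.14 = 0.072444, K2/[H⁺] = 10^-2.22 = 0.0060256
α₁ = 1/(1 + 0.072444 + 0.0060256) = 1/1.0785 = 0.9272; α₂ = α₁·K2/[H⁺] = 0.005587
α₁ + 2α₂ = 0.9384
DIC = CA / (α₁ + 2α₂) = 3.84 / 0.9384 = 4.09 mmol/kg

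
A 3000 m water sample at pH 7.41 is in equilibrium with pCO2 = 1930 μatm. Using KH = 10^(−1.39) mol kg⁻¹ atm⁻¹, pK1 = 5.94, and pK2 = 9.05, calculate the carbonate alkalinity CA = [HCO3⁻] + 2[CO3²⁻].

CA = 2.43 mmol/kg

[CO2*] = KH · pCO2 = 10^(−1.39) × 1930×10^-6 = 7.862×10^-5 mol/kg
α₀ = 1/(1 + K1/[H⁺] + K1K2/[H⁺]²) = 1/(1 + 10^+1.47 + 10^-0.17) = 0.03206
DIC = [CO2*]/α₀ = 7.862×10^-5 / 0.03206 = 2.452 mmol/kg
CA = (α₁ + 2α₂)·DIC = (0.9463 + 2×0.02168) × 2.452 = 2.43 mmol/kg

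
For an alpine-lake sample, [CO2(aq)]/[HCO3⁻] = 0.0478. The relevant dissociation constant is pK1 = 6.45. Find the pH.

pH = 7.77

From K1 = [H⁺][HCO3⁻]/[CO2(aq)]:  pH = pK1 − log₁₀([CO2(aq)]/[HCO3⁻])
log₁₀(0.0478) = -1.321
pH = 6.45 − (-1.321) = 7.77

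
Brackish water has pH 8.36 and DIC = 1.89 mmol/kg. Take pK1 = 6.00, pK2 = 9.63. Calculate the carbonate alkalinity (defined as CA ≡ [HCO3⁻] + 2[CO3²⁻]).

CA = [HCO3⁻] + 2[CO3²⁻] = (α₁ + 2α₂)·DIC
At pH 8.36: [H⁺]/K1 = 10^-2.36 = 0.0043652, K2/[H⁺] = 10^-1.27 = 0.053703
α₁ = 1/(1 + 0.0043652 + 0.053703) = 1/1.0581 = 0.9451; α₂ = α₁·K2/[H⁺] = 0.05076
α₁ + 2α₂ = 1.0466
CA = 1.0466 × 1.89 = 1.98 mmol/kg

CA = 1.98 mmol/kg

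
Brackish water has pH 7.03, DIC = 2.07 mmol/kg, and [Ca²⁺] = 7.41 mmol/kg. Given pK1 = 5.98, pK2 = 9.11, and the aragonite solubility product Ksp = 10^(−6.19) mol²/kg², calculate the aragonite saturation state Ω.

Ω = 0.180

α₂ = 1 / (1 + [H⁺]/K2 + [H⁺]²/(K1K2)) = 1 / (1 + 10^+2.08 + 10^+1.03)
   = 1 / (1 + 120.23 + 10.715) = 1/131.94 = 0.007579
[CO3²⁻] = α₂ × DIC = 0.007579 × 2.07 = 0.01569 mmol/kg = 15.69 μmol/kg
Ksp = 10^(−6.19) = 6.457×10^-7
Ω = [Ca²⁺][CO3²⁻]/Ksp = (7.41×10^-3)(1.569×10^-5) / 6.457×10^-7 = 0.180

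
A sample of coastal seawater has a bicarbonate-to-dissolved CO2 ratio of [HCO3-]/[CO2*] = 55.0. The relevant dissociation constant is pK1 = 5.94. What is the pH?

From K1 = [H⁺][HCO3-]/[CO2*]:  pH = pK1 + log₁₀([HCO3-]/[CO2*])
log₁₀(55.0) = +1.740
pH = 5.94 + (+1.740) = 7.68

pH = 7.68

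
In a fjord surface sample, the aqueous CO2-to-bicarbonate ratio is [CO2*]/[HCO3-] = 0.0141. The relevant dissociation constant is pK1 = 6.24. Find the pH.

From K1 = [H⁺][HCO3-]/[CO2*]:  pH = pK1 − log₁₀([CO2*]/[HCO3-])
log₁₀(0.0141) = -1.851
pH = 6.24 − (-1.851) = 8.09

pH = 8.09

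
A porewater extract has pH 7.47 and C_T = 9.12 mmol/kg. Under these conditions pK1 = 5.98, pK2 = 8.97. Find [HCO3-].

[HCO3⁻] = 8.57 mmol/kg

α₁ = 1 / (1 + [H⁺]/K1 + K2/[H⁺]) = 1 / (1 + 10^-1.49 + 10^-1.50)
   = 1 / (1 + 0.032359 + 0.031623) = 1/1.0640 = 0.9399
[HCO3⁻] = α₁ × DIC = 0.9399 × 9.12 = 8.57 mmol/kg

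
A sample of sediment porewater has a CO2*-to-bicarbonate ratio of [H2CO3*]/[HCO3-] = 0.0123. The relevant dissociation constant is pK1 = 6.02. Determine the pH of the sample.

pH = 7.93

From K1 = [H⁺][HCO3-]/[H2CO3*]:  pH = pK1 − log₁₀([H2CO3*]/[HCO3-])
log₁₀(0.0123) = -1.910
pH = 6.02 − (-1.910) = 7.93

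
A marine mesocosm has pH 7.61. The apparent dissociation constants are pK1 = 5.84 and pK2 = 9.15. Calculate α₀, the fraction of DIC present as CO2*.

α₀ = 0.0162

α₀ = 1 / (1 + K1/[H⁺] + K1K2/[H⁺]²) = 1 / (1 + 10^+1.77 + 10^+0.23)
   = 1 / (1 + 58.884 + 1.6982) = 1/61.583 = 0.01624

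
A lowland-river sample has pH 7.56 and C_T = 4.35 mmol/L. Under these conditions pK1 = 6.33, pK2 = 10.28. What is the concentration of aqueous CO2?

[CO2*] = 0.241 mmol/L

α₀ = 1 / (1 + K1/[H⁺] + K1K2/[H⁺]²) = 1 / (1 + 10^+1.23 + 10^-1.49)
   = 1 / (1 + 16.982 + 0.032359) = 1/18.015 = 0.05551
[CO2*] = α₀ × DIC = 0.05551 × 4.35 = 0.241 mmol/L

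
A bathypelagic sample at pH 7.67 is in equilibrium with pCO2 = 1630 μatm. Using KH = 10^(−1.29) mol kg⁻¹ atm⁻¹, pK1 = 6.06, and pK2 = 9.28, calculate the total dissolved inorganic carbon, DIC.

DIC = 3.57 mmol/kg

[CO2*] = KH · pCO2 = 10^(−1.29) × 1630×10^-6 = 8.360×10^-5 mol/kg
α₀ = 1/(1 + K1/[H⁺] + K1K2/[H⁺]²) = 1/(1 + 10^+1.61 + 10^+0.00) = 0.02340
DIC = [CO2*]/α₀ = 8.360×10^-5 / 0.02340 = 3.57 mmol/kg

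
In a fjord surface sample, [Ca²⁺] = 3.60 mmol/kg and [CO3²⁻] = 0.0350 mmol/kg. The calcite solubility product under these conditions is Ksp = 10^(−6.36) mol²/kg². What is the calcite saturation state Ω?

Ω = 0.289

Ksp = 10^(−6.36) = 4.365×10^-7
Ω = [Ca²⁺][CO3²⁻]/Ksp = (3.60×10^-3)(0.0350×10^-3) / 4.365×10^-7 = 0.289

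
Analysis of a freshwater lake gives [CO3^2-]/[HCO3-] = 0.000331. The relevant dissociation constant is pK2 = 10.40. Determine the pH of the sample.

From K2 = [H⁺][CO3^2-]/[HCO3-]:  pH = pK2 + log₁₀([CO3^2-]/[HCO3-])
log₁₀(0.000331) = -3.480
pH = 10.40 + (-3.480) = 6.92

pH = 6.92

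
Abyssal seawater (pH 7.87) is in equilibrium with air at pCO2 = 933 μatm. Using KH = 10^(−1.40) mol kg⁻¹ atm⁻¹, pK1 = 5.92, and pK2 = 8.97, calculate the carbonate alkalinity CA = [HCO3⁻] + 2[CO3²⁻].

CA = 3.84 mmol/kg

[CO2*] = KH · pCO2 = 10^(−1.40) × 933×10^-6 = 3.714×10^-5 mol/kg
α₀ = 1/(1 + K1/[H⁺] + K1K2/[H⁺]²) = 1/(1 + 10^+1.95 + 10^+0.85) = 0.01029
DIC = [CO2*]/α₀ = 3.714×10^-5 / 0.01029 = 3.611 mmol/kg
CA = (α₁ + 2α₂)·DIC = (0.9169 + 2×0.07283) × 3.611 = 3.84 mmol/kg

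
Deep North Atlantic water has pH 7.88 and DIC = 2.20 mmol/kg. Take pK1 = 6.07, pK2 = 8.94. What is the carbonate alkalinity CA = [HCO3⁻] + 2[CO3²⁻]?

CA = 2.34 mmol/kg

CA = [HCO3⁻] + 2[CO3²⁻] = (α₁ + 2α₂)·DIC
At pH 7.88: [H⁺]/K1 = 10^-1.81 = 0.015488, K2/[H⁺] = 10^-1.06 = 0.087096
α₁ = 1/(1 + 0.015488 + 0.087096) = 1/1.1026 = 0.9070; α₂ = α₁·K2/[H⁺] = 0.07899
α₁ + 2α₂ = 1.0649
CA = 1.0649 × 2.20 = 2.34 mmol/kg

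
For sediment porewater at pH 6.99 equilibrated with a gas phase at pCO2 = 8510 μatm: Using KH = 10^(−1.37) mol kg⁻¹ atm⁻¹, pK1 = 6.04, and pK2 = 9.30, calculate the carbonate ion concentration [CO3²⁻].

[CO2*] = KH · pCO2 = 10^(−1.37) × 8510×10^-6 = 3.630×10^-4 mol/kg
α₀ = 1/(1 + K1/[H⁺] + K1K2/[H⁺]²) = 1/(1 + 10^+0.95 + 10^-1.36) = 0.1004
DIC = [CO2*]/α₀ = 3.630×10^-4 / 0.1004 = 3.614 mmol/kg
[CO3²⁻] = α₂·DIC; α₂ = 0.004384, so [CO3²⁻] = 0.004384 × 3.614 = 0.0158 mmol/kg = 15.8 μmol/kg

[CO3²⁻] = 15.8 μmol/kg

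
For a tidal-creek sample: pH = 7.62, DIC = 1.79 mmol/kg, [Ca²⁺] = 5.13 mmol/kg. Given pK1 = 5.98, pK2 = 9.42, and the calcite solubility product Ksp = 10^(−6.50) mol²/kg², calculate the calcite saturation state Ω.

α₂ = 1 / (1 + [H⁺]/K2 + [H⁺]²/(K1K2)) = 1 / (1 + 10^+1.80 + 10^+0.16)
   = 1 / (1 + 63.096 + 1.4454) = 1/65.541 = 0.01526
[CO3²⁻] = α₂ × DIC = 0.01526 × 1.79 = 0.02731 mmol/kg
Ksp = 10^(−6.50) = 3.162×10^-7
Ω = [Ca²⁺][CO3²⁻]/Ksp = (5.13×10^-3)(2.731×10^-5) / 3.162×10^-7 = 0.443

Ω = 0.443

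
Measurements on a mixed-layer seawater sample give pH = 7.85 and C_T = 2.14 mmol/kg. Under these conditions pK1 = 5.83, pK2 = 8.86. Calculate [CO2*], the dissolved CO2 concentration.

[CO2*] = 18.5 μmol/kg

α₀ = 1 / (1 + K1/[H⁺] + K1K2/[H⁺]²) = 1 / (1 + 10^+2.02 + 10^+1.01)
   = 1 / (1 + 104.71 + 10.233) = 1/115.95 = 0.008625
[CO2*] = α₀ × DIC = 0.008625 × 2.14 = 0.0185 mmol/kg = 18.5 μmol/kg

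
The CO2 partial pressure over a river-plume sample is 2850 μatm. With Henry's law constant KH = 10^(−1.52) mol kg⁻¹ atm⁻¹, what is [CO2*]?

[CO2*] = 86.1 μmol/kg

KH = 10^(−1.52) = 3.020×10^-2 mol kg⁻¹ atm⁻¹
[CO2*] = KH · pCO2 = 3.020×10^-2 × 2850×10^-6 atm = 8.61×10^-5 mol/kg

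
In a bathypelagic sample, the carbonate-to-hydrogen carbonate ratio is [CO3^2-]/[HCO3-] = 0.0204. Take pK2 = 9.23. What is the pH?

pH = 7.54

From K2 = [H⁺][CO3^2-]/[HCO3-]:  pH = pK2 + log₁₀([CO3^2-]/[HCO3-])
log₁₀(0.0204) = -1.690
pH = 9.23 + (-1.690) = 7.54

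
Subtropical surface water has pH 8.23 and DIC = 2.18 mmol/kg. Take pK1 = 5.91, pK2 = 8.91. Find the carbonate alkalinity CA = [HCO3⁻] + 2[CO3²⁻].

CA = [HCO3⁻] + 2[CO3²⁻] = (α₁ + 2α₂)·DIC
At pH 8.23: [H⁺]/K1 = 10^-2.32 = 0.0047863, K2/[H⁺] = 10^-0.68 = 0.20893
α₁ = 1/(1 + 0.0047863 + 0.20893) = 1/1.2137 = 0.8239; α₂ = α₁·K2/[H⁺] = 0.1721
α₁ + 2α₂ = 1.1682
CA = 1.1682 × 2.18 = 2.55 mmol/kg

CA = 2.55 mmol/kg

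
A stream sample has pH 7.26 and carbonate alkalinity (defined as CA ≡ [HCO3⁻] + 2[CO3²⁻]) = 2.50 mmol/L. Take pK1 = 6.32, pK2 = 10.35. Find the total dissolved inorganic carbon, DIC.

DIC = 2.78 mmol/L

CA = [HCO3⁻] + 2[CO3²⁻] = (α₁ + 2α₂)·DIC
At pH 7.26: [H⁺]/K1 = 10^-0.94 = 0.11482, K2/[H⁺] = 10^-3.09 = 0.00081283
α₁ = 1/(1 + 0.11482 + 0.00081283) = 1/1.1156 = 0.8964; α₂ = α₁·K2/[H⁺] = 0.0007286
α₁ + 2α₂ = 0.8978
DIC = CA / (α₁ + 2α₂) = 2.50 / 0.8978 = 2.78 mmol/L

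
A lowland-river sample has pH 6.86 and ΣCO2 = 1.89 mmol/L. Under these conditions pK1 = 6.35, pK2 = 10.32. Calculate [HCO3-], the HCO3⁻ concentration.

[HCO3⁻] = 1.44 mmol/L

α₁ = 1 / (1 + [H⁺]/K1 + K2/[H⁺]) = 1 / (1 + 10^-0.51 + 10^-3.46)
   = 1 / (1 + 0.30903 + 0.00034674) = 1/1.3094 = 0.7637
[HCO3⁻] = α₁ × DIC = 0.7637 × 1.89 = 1.44 mmol/L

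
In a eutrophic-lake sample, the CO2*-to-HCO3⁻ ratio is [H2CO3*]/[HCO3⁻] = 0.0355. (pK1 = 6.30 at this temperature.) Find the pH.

pH = 7.75

From K1 = [H⁺][HCO3⁻]/[H2CO3*]:  pH = pK1 − log₁₀([H2CO3*]/[HCO3⁻])
log₁₀(0.0355) = -1.450
pH = 6.30 − (-1.450) = 7.75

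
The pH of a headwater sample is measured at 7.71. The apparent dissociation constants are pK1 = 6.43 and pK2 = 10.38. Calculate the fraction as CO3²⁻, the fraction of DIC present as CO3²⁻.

α₂ = 1 / (1 + [H⁺]/K2 + [H⁺]²/(K1K2)) = 1 / (1 + 10^+2.67 + 10^+1.39)
   = 1 / (1 + 467.74 + 24.547) = 1/493.28 = 0.002027

α₂ = 0.00203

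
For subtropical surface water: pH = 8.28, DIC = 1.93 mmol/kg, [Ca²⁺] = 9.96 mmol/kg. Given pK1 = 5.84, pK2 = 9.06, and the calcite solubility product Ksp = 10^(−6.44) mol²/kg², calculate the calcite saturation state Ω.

α₂ = 1 / (1 + [H⁺]/K2 + [H⁺]²/(K1K2)) = 1 / (1 + 10^+0.78 + 10^-1.66)
   = 1 / (1 + 6.0256 + 0.021878) = 1/7.0475 = 0.1419
[CO3²⁻] = α₂ × DIC = 0.1419 × 1.93 = 0.2739 mmol/kg
Ksp = 10^(−6.44) = 3.631×10^-7
Ω = [Ca²⁺][CO3²⁻]/Ksp = (9.96×10^-3)(2.739×10^-4) / 3.631×10^-7 = 7.51

Ω = 7.51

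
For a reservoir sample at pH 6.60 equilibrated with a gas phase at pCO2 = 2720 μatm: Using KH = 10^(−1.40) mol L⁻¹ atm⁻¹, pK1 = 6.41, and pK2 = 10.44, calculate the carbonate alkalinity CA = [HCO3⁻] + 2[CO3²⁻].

CA = 0.168 mmol/L

[CO2*] = KH · pCO2 = 10^(−1.40) × 2720×10^-6 = 1.083×10^-4 mol/L
α₀ = 1/(1 + K1/[H⁺] + K1K2/[H⁺]²) = 1/(1 + 10^+0.19 + 10^-3.65) = 0.3923
DIC = [CO2*]/α₀ = 1.083×10^-4 / 0.3923 = 0.2760 mmol/L
CA = (α₁ + 2α₂)·DIC = (0.6076 + 2×8.783×10^-5) × 0.2760 = 0.168 mmol/L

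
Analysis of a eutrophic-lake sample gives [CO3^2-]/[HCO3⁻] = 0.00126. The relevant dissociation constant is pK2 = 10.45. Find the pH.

pH = 7.55

From K2 = [H⁺][CO3^2-]/[HCO3⁻]:  pH = pK2 + log₁₀([CO3^2-]/[HCO3⁻])
log₁₀(0.00126) = -2.900
pH = 10.45 + (-2.900) = 7.55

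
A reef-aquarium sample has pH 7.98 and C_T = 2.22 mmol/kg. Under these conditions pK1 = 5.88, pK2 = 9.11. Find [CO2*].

[CO2*] = 16.3 μmol/kg

α₀ = 1 / (1 + K1/[H⁺] + K1K2/[H⁺]²) = 1 / (1 + 10^+2.10 + 10^+0.97)
   = 1 / (1 + 125.89 + 9.3325) = 1/136.23 = 0.007341
[CO2*] = α₀ × DIC = 0.007341 × 2.22 = 0.0163 mmol/kg = 16.3 μmol/kg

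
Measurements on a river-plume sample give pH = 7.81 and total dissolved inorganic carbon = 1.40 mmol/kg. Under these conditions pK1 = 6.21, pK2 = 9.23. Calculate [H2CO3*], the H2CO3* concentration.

α₀ = 1 / (1 + K1/[H⁺] + K1K2/[H⁺]²) = 1 / (1 + 10^+1.60 + 10^+0.18)
   = 1 / (1 + 39.811 + 1.5136) = 1/42.324 = 0.02363
[CO2*] = α₀ × DIC = 0.02363 × 1.40 = 0.0331 mmol/kg

[CO2*] = 0.0331 mmol/kg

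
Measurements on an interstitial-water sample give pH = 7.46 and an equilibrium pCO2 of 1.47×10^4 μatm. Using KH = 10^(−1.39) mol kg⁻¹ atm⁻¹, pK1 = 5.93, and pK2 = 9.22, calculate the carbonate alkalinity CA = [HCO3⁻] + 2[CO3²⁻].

[CO2*] = KH · pCO2 = 10^(−1.39) × 1.47×10^4×10^-6 = 5.988×10^-4 mol/kg
α₀ = 1/(1 + K1/[H⁺] + K1K2/[H⁺]²) = 1/(1 + 10^+1.53 + 10^-0.23) = 0.02819
DIC = [CO2*]/α₀ = 5.988×10^-4 / 0.02819 = 21.24 mmol/kg
CA = (α₁ + 2α₂)·DIC = (0.9552 + 2×0.01660) × 21.24 = 21.0 mmol/kg

CA = 21.0 mmol/kg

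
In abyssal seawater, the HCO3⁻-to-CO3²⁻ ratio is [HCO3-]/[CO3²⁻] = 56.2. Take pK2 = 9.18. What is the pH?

From K2 = [H⁺][CO3²⁻]/[HCO3-]:  pH = pK2 − log₁₀([HCO3-]/[CO3²⁻])
log₁₀(56.2) = +1.750
pH = 9.18 − (+1.750) = 7.43

pH = 7.43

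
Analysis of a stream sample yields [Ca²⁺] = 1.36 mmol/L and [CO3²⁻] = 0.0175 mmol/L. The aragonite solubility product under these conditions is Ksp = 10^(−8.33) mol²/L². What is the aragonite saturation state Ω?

Ω = 5.09

Ksp = 10^(−8.33) = 4.677×10^-9
Ω = [Ca²⁺][CO3²⁻]/Ksp = (1.36×10^-3)(0.0175×10^-3) / 4.677×10^-9 = 5.09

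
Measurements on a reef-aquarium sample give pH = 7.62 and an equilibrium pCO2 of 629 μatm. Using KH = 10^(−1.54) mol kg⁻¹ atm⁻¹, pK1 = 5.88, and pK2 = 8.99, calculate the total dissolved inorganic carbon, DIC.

[CO2*] = KH · pCO2 = 10^(−1.54) × 629×10^-6 = 1.814×10^-5 mol/kg
α₀ = 1/(1 + K1/[H⁺] + K1K2/[H⁺]²) = 1/(1 + 10^+1.74 + 10^+0.37) = 0.01715
DIC = [CO2*]/α₀ = 1.814×10^-5 / 0.01715 = 1.06 mmol/kg

DIC = 1.06 mmol/kg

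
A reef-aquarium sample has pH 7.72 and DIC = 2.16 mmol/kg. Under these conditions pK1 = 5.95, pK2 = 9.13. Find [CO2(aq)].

α₀ = 1 / (1 + K1/[H⁺] + K1K2/[H⁺]²) = 1 / (1 + 10^+1.77 + 10^+0.36)
   = 1 / (1 + 58.884 + 2.2909) = 1/62.175 = 0.01608
[CO2*] = α₀ × DIC = 0.01608 × 2.16 = 0.0347 mmol/kg

[CO2*] = 0.0347 mmol/kg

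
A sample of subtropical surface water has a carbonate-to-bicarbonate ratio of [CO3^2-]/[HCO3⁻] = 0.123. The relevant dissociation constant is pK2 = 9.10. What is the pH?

From K2 = [H⁺][CO3^2-]/[HCO3⁻]:  pH = pK2 + log₁₀([CO3^2-]/[HCO3⁻])
log₁₀(0.123) = -0.910
pH = 9.10 + (-0.910) = 8.19

pH = 8.19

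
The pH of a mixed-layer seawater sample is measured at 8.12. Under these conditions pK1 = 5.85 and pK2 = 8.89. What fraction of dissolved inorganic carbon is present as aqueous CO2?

α₀ = 1 / (1 + K1/[H⁺] + K1K2/[H⁺]²) = 1 / (1 + 10^+2.27 + 10^+1.50)
   = 1 / (1 + 186.21 + 31.623) = 1/218.83 = 0.004570

α₀ = 0.00457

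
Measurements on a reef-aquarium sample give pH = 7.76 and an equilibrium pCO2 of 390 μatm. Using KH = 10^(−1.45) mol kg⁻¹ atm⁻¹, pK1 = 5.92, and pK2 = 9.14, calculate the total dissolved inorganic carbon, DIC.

DIC = 1.01 mmol/kg

[CO2*] = KH · pCO2 = 10^(−1.45) × 390×10^-6 = 1.384×10^-5 mol/kg
α₀ = 1/(1 + K1/[H⁺] + K1K2/[H⁺]²) = 1/(1 + 10^+1.84 + 10^+0.46) = 0.01369
DIC = [CO2*]/α₀ = 1.384×10^-5 / 0.01369 = 1.01 mmol/kg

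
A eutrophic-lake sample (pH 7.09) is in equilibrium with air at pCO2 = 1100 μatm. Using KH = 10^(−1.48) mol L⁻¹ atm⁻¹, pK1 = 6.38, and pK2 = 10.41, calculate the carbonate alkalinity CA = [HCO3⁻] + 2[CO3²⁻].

CA = 0.187 mmol/L

[CO2*] = KH · pCO2 = 10^(−1.48) × 1100×10^-6 = 3.642×10^-5 mol/L
α₀ = 1/(1 + K1/[H⁺] + K1K2/[H⁺]²) = 1/(1 + 10^+0.71 + 10^-2.61) = 0.1631
DIC = [CO2*]/α₀ = 3.642×10^-5 / 0.1631 = 0.2233 mmol/L
CA = (α₁ + 2α₂)·DIC = (0.8365 + 2×0.0004004) × 0.2233 = 0.187 mmol/L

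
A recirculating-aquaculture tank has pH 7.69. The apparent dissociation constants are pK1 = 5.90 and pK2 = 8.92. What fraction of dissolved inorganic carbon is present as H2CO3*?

α₀ = 1 / (1 + K1/[H⁺] + K1K2/[H⁺]²) = 1 / (1 + 10^+1.79 + 10^+0.56)
   = 1 / (1 + 61.660 + 3.6308) = 1/66.290 = 0.01509

α₀ = 0.0151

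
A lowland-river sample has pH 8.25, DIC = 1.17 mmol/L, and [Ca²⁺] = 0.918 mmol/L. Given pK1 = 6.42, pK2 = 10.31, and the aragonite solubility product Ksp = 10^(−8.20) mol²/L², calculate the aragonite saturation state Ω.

α₂ = 1 / (1 + [H⁺]/K2 + [H⁺]²/(K1K2)) = 1 / (1 + 10^+2.06 + 10^+0.23)
   = 1 / (1 + 114.82 + 1.6982) = 1/117.51 = 0.008510
[CO3²⁻] = α₂ × DIC = 0.008510 × 1.17 = 0.009956 mmol/L = 9.956 μmol/L
Ksp = 10^(−8.20) = 6.310×10^-9
Ω = [Ca²⁺][CO3²⁻]/Ksp = (0.918×10^-3)(9.956×10^-6) / 6.310×10^-9 = 1.45

Ω = 1.45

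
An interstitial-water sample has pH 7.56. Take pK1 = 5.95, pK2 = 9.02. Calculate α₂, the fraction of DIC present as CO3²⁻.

α₂ = 1 / (1 + [H⁺]/K2 + [H⁺]²/(K1K2)) = 1 / (1 + 10^+1.46 + 10^-0.15)
   = 1 / (1 + 28.840 + 0.70795) = 1/30.548 = 0.03274

α₂ = 0.0327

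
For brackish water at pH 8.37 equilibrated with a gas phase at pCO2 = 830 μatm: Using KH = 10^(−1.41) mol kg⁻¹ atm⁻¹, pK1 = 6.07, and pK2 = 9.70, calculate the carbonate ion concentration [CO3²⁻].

[CO2*] = KH · pCO2 = 10^(−1.41) × 830×10^-6 = 3.229×10^-5 mol/kg
α₀ = 1/(1 + K1/[H⁺] + K1K2/[H⁺]²) = 1/(1 + 10^+2.30 + 10^+0.97) = 0.004765
DIC = [CO2*]/α₀ = 3.229×10^-5 / 0.004765 = 6.776 mmol/kg
[CO3²⁻] = α₂·DIC; α₂ = 0.04447, so [CO3²⁻] = 0.04447 × 6.776 = 0.301 mmol/kg

[CO3²⁻] = 0.301 mmol/kg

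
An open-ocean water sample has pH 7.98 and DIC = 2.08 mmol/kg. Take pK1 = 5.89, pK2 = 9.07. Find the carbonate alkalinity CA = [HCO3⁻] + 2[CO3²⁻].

CA = 2.22 mmol/kg

CA = [HCO3⁻] + 2[CO3²⁻] = (α₁ + 2α₂)·DIC
At pH 7.98: [H⁺]/K1 = 10^-2.09 = 0.0081283, K2/[H⁺] = 10^-1.09 = 0.081283
α₁ = 1/(1 + 0.0081283 + 0.081283) = 1/1.0894 = 0.9179; α₂ = α₁·K2/[H⁺] = 0.07461
α₁ + 2α₂ = 1.0672
CA = 1.0672 × 2.08 = 2.22 mmol/kg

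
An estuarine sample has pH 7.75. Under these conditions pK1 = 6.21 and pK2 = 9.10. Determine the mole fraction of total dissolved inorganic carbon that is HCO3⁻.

α₁ = 1 / (1 + [H⁺]/K1 + K2/[H⁺]) = 1 / (1 + 10^-1.54 + 10^-1.35)
   = 1 / (1 + 0.028840 + 0.044668) = 1/1.0735 = 0.9315

α₁ = 0.932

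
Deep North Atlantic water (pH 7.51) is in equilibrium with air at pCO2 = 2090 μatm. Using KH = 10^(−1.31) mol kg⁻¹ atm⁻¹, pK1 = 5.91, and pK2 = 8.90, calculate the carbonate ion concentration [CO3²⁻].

[CO2*] = KH · pCO2 = 10^(−1.31) × 2090×10^-6 = 1.024×10^-4 mol/kg
α₀ = 1/(1 + K1/[H⁺] + K1K2/[H⁺]²) = 1/(1 + 10^+1.60 + 10^+0.21) = 0.02357
DIC = [CO2*]/α₀ = 1.024×10^-4 / 0.02357 = 4.344 mmol/kg
[CO3²⁻] = α₂·DIC; α₂ = 0.03822, so [CO3²⁻] = 0.03822 × 4.344 = 0.166 mmol/kg

[CO3²⁻] = 0.166 mmol/kg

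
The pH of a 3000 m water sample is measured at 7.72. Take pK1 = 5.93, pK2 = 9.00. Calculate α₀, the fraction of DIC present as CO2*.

α₀ = 1 / (1 + K1/[H⁺] + K1K2/[H⁺]²) = 1 / (1 + 10^+1.79 + 10^+0.51)
   = 1 / (1 + 61.660 + 3.2359) = 1/65.895 = 0.01518

α₀ = 0.0152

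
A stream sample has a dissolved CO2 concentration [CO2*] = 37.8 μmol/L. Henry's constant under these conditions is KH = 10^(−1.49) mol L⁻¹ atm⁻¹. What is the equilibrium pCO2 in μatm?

pCO2 = 1170 μatm

KH = 10^(−1.49) = 3.236×10^-2 mol L⁻¹ atm⁻¹
pCO2 = [CO2*]/KH = 37.8×10^-6 / 3.236×10^-2 = 1.17×10^-3 atm = 1170 μatm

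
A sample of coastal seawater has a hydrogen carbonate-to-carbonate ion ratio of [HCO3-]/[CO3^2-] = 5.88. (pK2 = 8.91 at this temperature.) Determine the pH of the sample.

From K2 = [H⁺][CO3^2-]/[HCO3-]:  pH = pK2 − log₁₀([HCO3-]/[CO3^2-])
log₁₀(5.88) = +0.769
pH = 8.91 − (+0.769) = 8.14

pH = 8.14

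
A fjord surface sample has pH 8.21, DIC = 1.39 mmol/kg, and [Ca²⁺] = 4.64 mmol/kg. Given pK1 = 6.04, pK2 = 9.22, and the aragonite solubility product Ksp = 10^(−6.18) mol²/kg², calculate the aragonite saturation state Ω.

α₂ = 1 / (1 + [H⁺]/K2 + [H⁺]²/(K1K2)) = 1 / (1 + 10^+1.01 + 10^-1.16)
   = 1 / (1 + 10.233 + 0.069183) = 1/11.302 = 0.08848
[CO3²⁻] = α₂ × DIC = 0.08848 × 1.39 = 0.1230 mmol/kg
Ksp = 10^(−6.18) = 6.607×10^-7
Ω = [Ca²⁺][CO3²⁻]/Ksp = (4.64×10^-3)(1.230×10^-4) / 6.607×10^-7 = 0.864

Ω = 0.864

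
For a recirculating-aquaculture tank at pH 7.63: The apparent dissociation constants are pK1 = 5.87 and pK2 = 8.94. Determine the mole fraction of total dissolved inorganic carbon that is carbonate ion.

α₂ = 0.0459

α₂ = 1 / (1 + [H⁺]/K2 + [H⁺]²/(K1K2)) = 1 / (1 + 10^+1.31 + 10^-0.45)
   = 1 / (1 + 20.417 + 0.35481) = 1/21.772 = 0.04593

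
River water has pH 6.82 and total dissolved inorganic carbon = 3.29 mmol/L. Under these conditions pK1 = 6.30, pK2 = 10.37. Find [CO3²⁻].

[CO3²⁻] = 0.712 μmol/L

α₂ = 1 / (1 + [H⁺]/K2 + [H⁺]²/(K1K2)) = 1 / (1 + 10^+3.55 + 10^+3.03)
   = 1 / (1 + 3548.1 + 1071.5) = 1/4620.7 = 0.0002164
[CO3²⁻] = α₂ × DIC = 0.0002164 × 3.29 = 0.000712 mmol/L = 0.712 μmol/L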